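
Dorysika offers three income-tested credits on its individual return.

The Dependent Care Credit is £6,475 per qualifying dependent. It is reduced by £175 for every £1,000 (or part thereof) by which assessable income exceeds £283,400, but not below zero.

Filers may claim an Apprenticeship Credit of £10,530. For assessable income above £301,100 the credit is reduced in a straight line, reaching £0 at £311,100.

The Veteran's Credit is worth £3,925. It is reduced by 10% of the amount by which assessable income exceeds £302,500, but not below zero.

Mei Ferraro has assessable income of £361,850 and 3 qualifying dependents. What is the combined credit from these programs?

£5,600

Dependent Care Credit: base = 3 × £6,475 = £19,425. income exceeds £283,400 by £78,450, which is 79 full-or-partial £1,000 increments; reduction = 79 × £175 = £13,825, leaving £5,600.
Apprenticeship Credit: £361,850 is at or above £311,100, so the credit is £0.
Veteran's Credit: 10% of the £59,350 excess over £302,500 is £5,935 ≥ base, so the credit is £0.
Total: £5,600 + £0 + £0 = £5,600.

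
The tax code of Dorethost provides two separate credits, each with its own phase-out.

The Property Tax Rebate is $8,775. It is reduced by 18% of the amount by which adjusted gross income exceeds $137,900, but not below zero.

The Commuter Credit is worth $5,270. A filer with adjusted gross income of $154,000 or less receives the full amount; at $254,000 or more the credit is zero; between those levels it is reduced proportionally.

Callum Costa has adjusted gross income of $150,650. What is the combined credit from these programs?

$11,750

Property Tax Rebate: 18% of the $12,750 excess over $137,900 is $2,295; credit = $8,775 − $2,295 = $6,480.
Commuter Credit: $150,650 is at or below the $154,000 threshold, so the full $5,270 applies.
Total: $6,480 + $5,270 = $11,750.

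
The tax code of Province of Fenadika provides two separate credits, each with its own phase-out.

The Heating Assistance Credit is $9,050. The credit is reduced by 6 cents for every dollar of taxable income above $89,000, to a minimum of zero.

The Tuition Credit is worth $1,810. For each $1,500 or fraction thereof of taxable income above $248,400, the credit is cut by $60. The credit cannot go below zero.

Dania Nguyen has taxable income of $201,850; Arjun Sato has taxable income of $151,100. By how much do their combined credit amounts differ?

$3,045

Dania ($201,850): Heating Assistance Credit: 6% of the $112,850 excess over $89,000 is $6,771; credit = $9,050 − $6,771 = $2,279. Tuition Credit: $201,850 is at or below the $248,400 threshold, so the full $1,810 applies. total $2,279 + $1,810 = $4,089
Arjun ($151,100): Heating Assistance Credit: 6% of the $62,100 excess over $89,000 is $3,726; credit = $9,050 − $3,726 = $5,324. Tuition Credit: $151,100 is at or below the $248,400 threshold, so the full $1,810 applies. total $5,324 + $1,810 = $7,134
Difference: |$4,089 − $7,134| = $3,045.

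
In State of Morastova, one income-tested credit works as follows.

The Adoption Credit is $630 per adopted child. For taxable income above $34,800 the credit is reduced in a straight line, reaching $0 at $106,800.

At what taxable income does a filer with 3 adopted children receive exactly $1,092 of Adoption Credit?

Full credit = 3 × $630 = $1,890.
$1,092 is 1,092/1,890 of the full $1,890, so 798/1,890 of the $72,000 range has been used: income = $34,800 + $72,000 × 798/1,890 = $65,200.

$65,200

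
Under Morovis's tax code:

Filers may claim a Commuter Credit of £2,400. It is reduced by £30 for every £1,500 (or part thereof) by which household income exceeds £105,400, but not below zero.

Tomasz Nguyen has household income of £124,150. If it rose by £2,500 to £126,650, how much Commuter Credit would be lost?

At £124,150 — income exceeds £105,400 by £18,750, which is 13 full-or-partial £1,500 increments; reduction = 13 × £30 = £390, leaving £2,010.
At £126,650 — income exceeds £105,400 by £21,250, which is 15 full-or-partial £1,500 increments; reduction = 15 × £30 = £450, leaving £1,950.
Lost: £2,010 − £1,950 = £60.

£60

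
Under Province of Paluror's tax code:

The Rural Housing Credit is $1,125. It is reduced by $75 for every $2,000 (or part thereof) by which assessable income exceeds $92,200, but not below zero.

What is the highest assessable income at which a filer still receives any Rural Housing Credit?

$120,200

After 14 increments the reduction is 14 × $75 = $1,050, leaving $75; one more increment wipes it out. Increment 14 ends at excess 14 × $2,000 = $28,000, so the highest qualifying income is $92,200 + $28,000 = $120,200.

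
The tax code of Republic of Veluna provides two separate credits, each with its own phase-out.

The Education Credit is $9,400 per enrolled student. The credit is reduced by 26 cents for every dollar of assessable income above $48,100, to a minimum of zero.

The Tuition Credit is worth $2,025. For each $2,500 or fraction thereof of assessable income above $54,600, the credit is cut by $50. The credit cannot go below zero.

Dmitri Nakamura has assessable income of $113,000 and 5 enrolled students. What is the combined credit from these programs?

$30,951

Education Credit: base = 5 × $9,400 = $47,000. 26% of the $64,900 excess over $48,100 is $16,874; credit = $47,000 − $16,874 = $30,126.
Tuition Credit: income exceeds $54,600 by $58,400, which is 24 full-or-partial $2,500 increments; reduction = 24 × $50 = $1,200, leaving $825.
Total: $30,126 + $825 = $30,951.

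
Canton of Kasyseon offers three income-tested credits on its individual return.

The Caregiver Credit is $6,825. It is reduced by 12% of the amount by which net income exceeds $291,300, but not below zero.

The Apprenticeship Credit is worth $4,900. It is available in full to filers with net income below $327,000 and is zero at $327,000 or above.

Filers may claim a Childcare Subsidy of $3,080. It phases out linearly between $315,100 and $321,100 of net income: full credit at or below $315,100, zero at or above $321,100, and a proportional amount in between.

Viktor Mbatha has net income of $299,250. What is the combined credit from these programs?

$13,851

Caregiver Credit: 12% of the $7,950 excess over $291,300 is $954; credit = $6,825 − $954 = $5,871.
Apprenticeship Credit: $299,250 is below the $327,000 cutoff, so the full $4,900 applies.
Childcare Subsidy: $299,250 is at or below the $315,100 threshold, so the full $3,080 applies.
Total: $5,871 + $4,900 + $3,080 = $13,851.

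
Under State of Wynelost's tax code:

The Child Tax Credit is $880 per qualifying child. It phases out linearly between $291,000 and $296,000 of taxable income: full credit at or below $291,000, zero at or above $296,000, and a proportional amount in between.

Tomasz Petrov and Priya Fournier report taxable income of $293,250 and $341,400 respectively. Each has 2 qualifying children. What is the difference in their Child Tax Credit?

$968

Tomasz ($293,250): Child Tax Credit: base = 2 × $880 = $1,760. $293,250 is $2,250 into a $5,000 phase-out range, leaving 2,750/5,000 of the credit: $1,760 × 2,750/5,000 = $968.
Priya ($341,400): Child Tax Credit: base = 2 × $880 = $1,760. $341,400 is at or above $296,000, so the credit is $0.
Difference: |$968 − $0| = $968.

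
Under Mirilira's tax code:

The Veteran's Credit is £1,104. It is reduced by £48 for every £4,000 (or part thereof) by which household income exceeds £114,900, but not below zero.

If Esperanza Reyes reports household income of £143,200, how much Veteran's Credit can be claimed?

Veteran's Credit: income exceeds £114,900 by £28,300, which is 8 full-or-partial £4,000 increments; reduction = 8 × £48 = £384, leaving £720.

£720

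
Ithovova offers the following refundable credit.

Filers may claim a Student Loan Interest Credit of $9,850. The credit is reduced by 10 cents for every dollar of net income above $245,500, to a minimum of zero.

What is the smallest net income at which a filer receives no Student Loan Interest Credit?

The credit falls by 10% of each dollar above $245,500, so it reaches zero when the excess is $9,850 / 10% = $98,500: income = $245,500 + $98,500 = $344,000.

$344,000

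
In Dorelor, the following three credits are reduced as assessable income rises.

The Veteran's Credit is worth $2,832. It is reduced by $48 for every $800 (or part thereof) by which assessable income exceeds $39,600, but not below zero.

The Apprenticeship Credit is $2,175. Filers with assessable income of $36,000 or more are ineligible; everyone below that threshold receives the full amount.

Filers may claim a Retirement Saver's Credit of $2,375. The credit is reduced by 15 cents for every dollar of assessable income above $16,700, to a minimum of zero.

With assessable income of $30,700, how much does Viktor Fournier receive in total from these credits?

$5,282

Veteran's Credit: $30,700 is at or below the $39,600 threshold, so the full $2,832 applies.
Apprenticeship Credit: $30,700 is below the $36,000 cutoff, so the full $2,175 applies.
Retirement Saver's Credit: 15% of the $14,000 excess over $16,700 is $2,100; credit = $2,375 − $2,100 = $275.
Total: $2,832 + $2,175 + $275 = $5,282.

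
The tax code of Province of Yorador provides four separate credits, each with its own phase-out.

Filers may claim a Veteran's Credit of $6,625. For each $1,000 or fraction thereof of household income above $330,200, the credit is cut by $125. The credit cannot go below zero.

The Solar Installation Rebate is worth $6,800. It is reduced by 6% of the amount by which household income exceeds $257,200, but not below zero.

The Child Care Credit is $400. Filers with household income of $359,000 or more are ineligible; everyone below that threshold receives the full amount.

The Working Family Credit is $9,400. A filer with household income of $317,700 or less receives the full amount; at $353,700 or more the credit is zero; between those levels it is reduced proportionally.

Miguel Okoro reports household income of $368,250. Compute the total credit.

Veteran's Credit: income exceeds $330,200 by $38,050, which is 39 full-or-partial $1,000 increments; reduction = 39 × $125 = $4,875, leaving $1,750.
Solar Installation Rebate: 6% of the $111,050 excess over $257,200 is $6,663; credit = $6,800 − $6,663 = $137.
Child Care Credit: $368,250 meets or exceeds the $359,000 cutoff, so the credit is $0.
Working Family Credit: $368,250 is at or above $353,700, so the credit is $0.
Total: $1,750 + $137 + $0 + $0 = $1,887.

$1,887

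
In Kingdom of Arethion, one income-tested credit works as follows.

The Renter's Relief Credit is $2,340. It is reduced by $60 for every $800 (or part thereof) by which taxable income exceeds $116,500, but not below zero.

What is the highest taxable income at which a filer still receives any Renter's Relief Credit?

After 38 increments the reduction is 38 × $60 = $2,280, leaving $60; one more increment wipes it out. Increment 38 ends at excess 38 × $800 = $30,400, so the highest qualifying income is $116,500 + $30,400 = $146,900.

$146,900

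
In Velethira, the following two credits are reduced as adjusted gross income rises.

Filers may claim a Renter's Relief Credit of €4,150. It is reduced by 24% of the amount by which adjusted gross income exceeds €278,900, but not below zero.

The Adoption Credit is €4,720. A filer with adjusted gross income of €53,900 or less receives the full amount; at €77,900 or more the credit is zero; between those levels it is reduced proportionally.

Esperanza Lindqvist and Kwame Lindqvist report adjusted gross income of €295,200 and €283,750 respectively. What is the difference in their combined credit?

€2,748

Esperanza (€295,200): Renter's Relief Credit: 24% of the €16,300 excess over €278,900 is €3,912; credit = €4,150 − €3,912 = €238. Adoption Credit: €295,200 is at or above €77,900, so the credit is €0. total €238 + €0 = €238
Kwame (€283,750): Renter's Relief Credit: 24% of the €4,850 excess over €278,900 is €1,164; credit = €4,150 − €1,164 = €2,986. Adoption Credit: €283,750 is at or above €77,900, so the credit is €0. total €2,986 + €0 = €2,986
Difference: |€238 − €2,986| = €2,748.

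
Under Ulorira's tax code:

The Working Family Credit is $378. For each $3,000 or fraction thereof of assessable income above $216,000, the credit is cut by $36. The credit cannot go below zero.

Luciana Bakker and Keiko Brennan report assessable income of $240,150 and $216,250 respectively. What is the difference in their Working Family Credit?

Luciana ($240,150): Working Family Credit: income exceeds $216,000 by $24,150, which is 9 full-or-partial $3,000 increments; reduction = 9 × $36 = $324, leaving $54.
Keiko ($216,250): Working Family Credit: income exceeds $216,000 by $250, which is 1 full-or-partial $3,000 increment; reduction = 1 × $36 = $36, leaving $342.
Difference: |$54 − $342| = $288.

$288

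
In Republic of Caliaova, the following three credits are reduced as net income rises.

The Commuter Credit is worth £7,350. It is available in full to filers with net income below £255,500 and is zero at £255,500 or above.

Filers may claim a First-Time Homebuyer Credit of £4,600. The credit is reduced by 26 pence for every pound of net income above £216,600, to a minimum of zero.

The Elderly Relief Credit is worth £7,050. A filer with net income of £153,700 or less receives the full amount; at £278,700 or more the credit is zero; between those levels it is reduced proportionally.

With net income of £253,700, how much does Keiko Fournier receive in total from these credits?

Commuter Credit: £253,700 is below the £255,500 cutoff, so the full £7,350 applies.
First-Time Homebuyer Credit: 26% of the £37,100 excess over £216,600 is £9,646 ≥ base, so the credit is £0.
Elderly Relief Credit: £253,700 is £100,000 into a £125,000 phase-out range, leaving 25,000/125,000 of the credit: £7,050 × 25,000/125,000 = £1,410.
Total: £7,350 + £0 + £1,410 = £8,760.

£8,760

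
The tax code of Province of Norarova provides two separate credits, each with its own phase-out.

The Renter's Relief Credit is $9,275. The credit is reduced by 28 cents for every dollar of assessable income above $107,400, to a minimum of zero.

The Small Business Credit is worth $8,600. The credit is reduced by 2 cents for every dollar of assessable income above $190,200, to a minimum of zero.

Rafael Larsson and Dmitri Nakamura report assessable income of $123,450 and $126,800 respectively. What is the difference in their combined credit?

Rafael ($123,450): Renter's Relief Credit: 28% of the $16,050 excess over $107,400 is $4,494; credit = $9,275 − $4,494 = $4,781. Small Business Credit: $123,450 is at or below the $190,200 threshold, so the full $8,600 applies. total $4,781 + $8,600 = $13,381
Dmitri ($126,800): Renter's Relief Credit: 28% of the $19,400 excess over $107,400 is $5,432; credit = $9,275 − $5,432 = $3,843. Small Business Credit: $126,800 is at or below the $190,200 threshold, so the full $8,600 applies. total $3,843 + $8,600 = $12,443
Difference: |$13,381 − $12,443| = $938.

$938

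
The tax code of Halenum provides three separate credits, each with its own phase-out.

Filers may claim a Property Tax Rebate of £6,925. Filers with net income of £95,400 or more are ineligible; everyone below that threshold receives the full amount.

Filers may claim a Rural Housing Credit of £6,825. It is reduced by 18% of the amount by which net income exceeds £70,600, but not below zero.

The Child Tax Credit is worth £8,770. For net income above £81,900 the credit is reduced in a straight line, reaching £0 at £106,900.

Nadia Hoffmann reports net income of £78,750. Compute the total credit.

Property Tax Rebate: £78,750 is below the £95,400 cutoff, so the full £6,925 applies.
Rural Housing Credit: 18% of the £8,150 excess over £70,600 is £1,467; credit = £6,825 − £1,467 = £5,358.
Child Tax Credit: £78,750 is at or below the £81,900 threshold, so the full £8,770 applies.
Total: £6,925 + £5,358 + £8,770 = £21,053.

£21,053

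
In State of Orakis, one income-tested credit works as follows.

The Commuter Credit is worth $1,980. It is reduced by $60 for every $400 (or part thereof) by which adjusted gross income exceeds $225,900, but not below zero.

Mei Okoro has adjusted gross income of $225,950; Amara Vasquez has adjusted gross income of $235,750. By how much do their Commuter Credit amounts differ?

$1,440

Mei ($225,950): Commuter Credit: income exceeds $225,900 by $50, which is 1 full-or-partial $400 increment; reduction = 1 × $60 = $60, leaving $1,920.
Amara ($235,750): Commuter Credit: income exceeds $225,900 by $9,850, which is 25 full-or-partial $400 increments; reduction = 25 × $60 = $1,500, leaving $480.
Difference: |$1,920 − $480| = $1,440.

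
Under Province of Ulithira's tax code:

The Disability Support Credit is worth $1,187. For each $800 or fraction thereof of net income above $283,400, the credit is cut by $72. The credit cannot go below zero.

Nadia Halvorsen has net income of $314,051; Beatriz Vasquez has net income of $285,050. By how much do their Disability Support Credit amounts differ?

Nadia ($314,051): Disability Support Credit: income exceeds $283,400 by $30,651 → 39 increments × $72 = $2,808 ≥ base, so the credit is $0.
Beatriz ($285,050): Disability Support Credit: income exceeds $283,400 by $1,650, which is 3 full-or-partial $800 increments; reduction = 3 × $72 = $216, leaving $971.
Difference: |$0 − $971| = $971.

$971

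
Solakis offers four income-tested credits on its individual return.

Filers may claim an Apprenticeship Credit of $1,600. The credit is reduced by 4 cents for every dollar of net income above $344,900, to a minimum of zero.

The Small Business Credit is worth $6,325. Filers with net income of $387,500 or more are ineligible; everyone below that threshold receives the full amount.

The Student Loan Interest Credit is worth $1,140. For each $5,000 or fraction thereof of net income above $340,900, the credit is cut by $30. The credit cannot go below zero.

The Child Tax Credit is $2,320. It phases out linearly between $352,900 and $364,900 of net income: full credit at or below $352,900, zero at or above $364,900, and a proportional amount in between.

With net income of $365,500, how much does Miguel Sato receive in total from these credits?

$8,091

Apprenticeship Credit: 4% of the $20,600 excess over $344,900 is $824; credit = $1,600 − $824 = $776.
Small Business Credit: $365,500 is below the $387,500 cutoff, so the full $6,325 applies.
Student Loan Interest Credit: income exceeds $340,900 by $24,600, which is 5 full-or-partial $5,000 increments; reduction = 5 × $30 = $150, leaving $990.
Child Tax Credit: $365,500 is at or above $364,900, so the credit is $0.
Total: $776 + $6,325 + $990 + $0 = $8,091.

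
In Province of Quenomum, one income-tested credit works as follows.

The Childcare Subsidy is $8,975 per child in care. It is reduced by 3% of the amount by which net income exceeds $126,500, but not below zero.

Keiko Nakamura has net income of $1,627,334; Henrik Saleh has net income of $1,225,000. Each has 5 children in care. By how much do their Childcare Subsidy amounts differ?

$11,920

Keiko ($1,627,334): Childcare Subsidy: base = 5 × $8,975 = $44,875. 3% of the $1,500,834 excess over $126,500 is $45,025.02 ≥ base, so the credit is $0.
Henrik ($1,225,000): Childcare Subsidy: base = 5 × $8,975 = $44,875. 3% of the $1,098,500 excess over $126,500 is $32,955; credit = $44,875 − $32,955 = $11,920.
Difference: |$0 − $11,920| = $11,920.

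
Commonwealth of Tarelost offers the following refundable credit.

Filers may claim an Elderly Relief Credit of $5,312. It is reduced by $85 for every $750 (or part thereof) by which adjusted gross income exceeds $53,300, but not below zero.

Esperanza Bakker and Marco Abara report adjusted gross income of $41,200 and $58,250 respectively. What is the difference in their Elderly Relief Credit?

Esperanza ($41,200): Elderly Relief Credit: $41,200 is at or below the $53,300 threshold, so the full $5,312 applies.
Marco ($58,250): Elderly Relief Credit: income exceeds $53,300 by $4,950, which is 7 full-or-partial $750 increments; reduction = 7 × $85 = $595, leaving $4,717.
Difference: |$5,312 − $4,717| = $595.

$595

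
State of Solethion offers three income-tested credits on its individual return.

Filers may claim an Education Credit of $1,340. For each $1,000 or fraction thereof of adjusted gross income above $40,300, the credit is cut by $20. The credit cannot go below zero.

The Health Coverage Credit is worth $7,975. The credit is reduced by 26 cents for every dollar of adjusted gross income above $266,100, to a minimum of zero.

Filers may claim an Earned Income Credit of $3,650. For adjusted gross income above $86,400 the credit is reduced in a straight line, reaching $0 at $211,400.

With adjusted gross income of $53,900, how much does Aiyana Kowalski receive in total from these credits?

Education Credit: income exceeds $40,300 by $13,600, which is 14 full-or-partial $1,000 increments; reduction = 14 × $20 = $280, leaving $1,060.
Health Coverage Credit: $53,900 is at or below the $266,100 threshold, so the full $7,975 applies.
Earned Income Credit: $53,900 is at or below the $86,400 threshold, so the full $3,650 applies.
Total: $1,060 + $7,975 + $3,650 = $12,685.

$12,685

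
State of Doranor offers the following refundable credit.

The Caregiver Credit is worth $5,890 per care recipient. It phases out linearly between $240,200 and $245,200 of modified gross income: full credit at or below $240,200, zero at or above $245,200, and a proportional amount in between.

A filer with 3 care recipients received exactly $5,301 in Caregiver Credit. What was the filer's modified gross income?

$243,700

Full credit = 3 × $5,890 = $17,670.
$5,301 is 5,301/17,670 of the full $17,670, so 12,369/17,670 of the $5,000 range has been used: income = $240,200 + $5,000 × 12,369/17,670 = $243,700.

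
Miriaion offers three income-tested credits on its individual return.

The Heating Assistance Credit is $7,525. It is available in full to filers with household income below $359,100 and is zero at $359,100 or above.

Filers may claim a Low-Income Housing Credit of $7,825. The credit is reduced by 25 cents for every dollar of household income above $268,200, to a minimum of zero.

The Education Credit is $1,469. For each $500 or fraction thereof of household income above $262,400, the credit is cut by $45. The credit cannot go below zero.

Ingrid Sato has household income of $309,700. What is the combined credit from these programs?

$7,525

Heating Assistance Credit: $309,700 is below the $359,100 cutoff, so the full $7,525 applies.
Low-Income Housing Credit: 25% of the $41,500 excess over $268,200 is $10,375 ≥ base, so the credit is $0.
Education Credit: income exceeds $262,400 by $47,300 → 95 increments × $45 = $4,275 ≥ base, so the credit is $0.
Total: $7,525 + $0 + $0 = $7,525.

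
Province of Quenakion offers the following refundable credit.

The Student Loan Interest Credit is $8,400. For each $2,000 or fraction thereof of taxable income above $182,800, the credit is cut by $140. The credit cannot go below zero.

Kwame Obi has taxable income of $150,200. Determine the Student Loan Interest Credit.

$8,400

Student Loan Interest Credit: $150,200 is at or below the $182,800 threshold, so the full $8,400 applies.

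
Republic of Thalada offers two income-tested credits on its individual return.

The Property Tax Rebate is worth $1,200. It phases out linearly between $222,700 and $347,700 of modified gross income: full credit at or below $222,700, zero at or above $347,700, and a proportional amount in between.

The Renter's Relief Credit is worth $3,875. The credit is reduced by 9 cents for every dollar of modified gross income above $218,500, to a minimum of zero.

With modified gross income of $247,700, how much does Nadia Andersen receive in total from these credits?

$2,207

Property Tax Rebate: $247,700 is $25,000 into a $125,000 phase-out range, leaving 100,000/125,000 of the credit: $1,200 × 100,000/125,000 = $960.
Renter's Relief Credit: 9% of the $29,200 excess over $218,500 is $2,628; credit = $3,875 − $2,628 = $1,247.
Total: $960 + $1,247 = $2,207.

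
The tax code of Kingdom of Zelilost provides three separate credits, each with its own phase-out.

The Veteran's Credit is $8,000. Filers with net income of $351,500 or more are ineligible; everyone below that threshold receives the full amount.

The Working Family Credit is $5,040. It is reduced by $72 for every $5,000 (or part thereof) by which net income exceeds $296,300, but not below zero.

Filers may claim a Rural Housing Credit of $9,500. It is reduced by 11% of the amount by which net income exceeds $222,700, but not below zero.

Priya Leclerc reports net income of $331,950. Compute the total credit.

Veteran's Credit: $331,950 is below the $351,500 cutoff, so the full $8,000 applies.
Working Family Credit: income exceeds $296,300 by $35,650, which is 8 full-or-partial $5,000 increments; reduction = 8 × $72 = $576, leaving $4,464.
Rural Housing Credit: 11% of the $109,250 excess over $222,700 is $12,017.50 ≥ base, so the credit is $0.
Total: $8,000 + $4,464 + $0 = $12,464.

$12,464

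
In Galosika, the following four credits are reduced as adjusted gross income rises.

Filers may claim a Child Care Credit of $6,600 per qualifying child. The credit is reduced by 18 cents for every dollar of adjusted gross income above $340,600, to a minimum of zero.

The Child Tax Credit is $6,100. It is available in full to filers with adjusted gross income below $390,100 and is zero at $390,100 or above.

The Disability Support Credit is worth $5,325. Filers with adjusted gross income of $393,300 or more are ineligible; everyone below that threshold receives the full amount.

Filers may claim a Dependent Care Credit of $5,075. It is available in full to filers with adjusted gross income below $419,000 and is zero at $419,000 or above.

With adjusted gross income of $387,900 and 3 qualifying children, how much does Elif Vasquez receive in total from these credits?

Child Care Credit: base = 3 × $6,600 = $19,800. 18% of the $47,300 excess over $340,600 is $8,514; credit = $19,800 − $8,514 = $11,286.
Child Tax Credit: $387,900 is below the $390,100 cutoff, so the full $6,100 applies.
Disability Support Credit: $387,900 is below the $393,300 cutoff, so the full $5,325 applies.
Dependent Care Credit: $387,900 is below the $419,000 cutoff, so the full $5,075 applies.
Total: $11,286 + $6,100 + $5,325 + $5,075 = $27,786.

$27,786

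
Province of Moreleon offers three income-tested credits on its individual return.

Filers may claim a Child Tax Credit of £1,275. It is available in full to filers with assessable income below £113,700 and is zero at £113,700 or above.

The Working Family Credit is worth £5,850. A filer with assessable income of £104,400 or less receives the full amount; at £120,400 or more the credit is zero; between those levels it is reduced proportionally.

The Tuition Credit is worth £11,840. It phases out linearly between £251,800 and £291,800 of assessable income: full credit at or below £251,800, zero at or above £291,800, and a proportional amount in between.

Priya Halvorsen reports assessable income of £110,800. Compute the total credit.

£16,625

Child Tax Credit: £110,800 is below the £113,700 cutoff, so the full £1,275 applies.
Working Family Credit: £110,800 is £6,400 into a £16,000 phase-out range, leaving 9,600/16,000 of the credit: £5,850 × 9,600/16,000 = £3,510.
Tuition Credit: £110,800 is at or below the £251,800 threshold, so the full £11,840 applies.
Total: £1,275 + £3,510 + £11,840 = £16,625.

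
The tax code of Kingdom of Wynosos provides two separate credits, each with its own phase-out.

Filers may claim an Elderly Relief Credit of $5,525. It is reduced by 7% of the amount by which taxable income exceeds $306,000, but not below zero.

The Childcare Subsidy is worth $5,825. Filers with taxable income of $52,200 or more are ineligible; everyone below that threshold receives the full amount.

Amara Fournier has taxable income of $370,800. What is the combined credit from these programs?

Elderly Relief Credit: 7% of the $64,800 excess over $306,000 is $4,536; credit = $5,525 − $4,536 = $989.
Childcare Subsidy: $370,800 meets or exceeds the $52,200 cutoff, so the credit is $0.
Total: $989 + $0 = $989.

$989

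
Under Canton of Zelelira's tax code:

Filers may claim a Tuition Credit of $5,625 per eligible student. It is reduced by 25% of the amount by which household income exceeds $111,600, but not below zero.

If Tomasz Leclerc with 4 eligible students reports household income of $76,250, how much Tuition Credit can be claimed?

$22,500

Tuition Credit: base = 4 × $5,625 = $22,500. $76,250 is at or below the $111,600 threshold, so the full $22,500 applies.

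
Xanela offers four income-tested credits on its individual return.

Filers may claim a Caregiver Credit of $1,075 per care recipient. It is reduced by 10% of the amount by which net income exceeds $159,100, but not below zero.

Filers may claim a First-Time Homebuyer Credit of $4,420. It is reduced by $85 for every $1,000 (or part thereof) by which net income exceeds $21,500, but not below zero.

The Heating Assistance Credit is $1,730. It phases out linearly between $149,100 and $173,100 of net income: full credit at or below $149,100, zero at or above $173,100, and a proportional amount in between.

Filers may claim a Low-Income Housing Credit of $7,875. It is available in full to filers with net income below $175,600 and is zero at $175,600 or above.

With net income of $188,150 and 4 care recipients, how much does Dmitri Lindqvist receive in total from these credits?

Caregiver Credit: base = 4 × $1,075 = $4,300. 10% of the $29,050 excess over $159,100 is $2,905; credit = $4,300 − $2,905 = $1,395.
First-Time Homebuyer Credit: income exceeds $21,500 by $166,650 → 167 increments × $85 = $14,195 ≥ base, so the credit is $0.
Heating Assistance Credit: $188,150 is at or above $173,100, so the credit is $0.
Low-Income Housing Credit: $188,150 meets or exceeds the $175,600 cutoff, so the credit is $0.
Total: $1,395 + $0 + $0 + $0 = $1,395.

$1,395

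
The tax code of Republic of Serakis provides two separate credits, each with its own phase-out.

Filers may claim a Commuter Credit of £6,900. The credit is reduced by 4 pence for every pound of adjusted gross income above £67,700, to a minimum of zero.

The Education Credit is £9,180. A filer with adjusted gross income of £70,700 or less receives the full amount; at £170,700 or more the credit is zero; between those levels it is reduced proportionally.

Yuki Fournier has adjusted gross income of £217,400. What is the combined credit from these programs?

Commuter Credit: 4% of the £149,700 excess over £67,700 is £5,988; credit = £6,900 − £5,988 = £912.
Education Credit: £217,400 is at or above £170,700, so the credit is £0.
Total: £912 + £0 = £912.

£912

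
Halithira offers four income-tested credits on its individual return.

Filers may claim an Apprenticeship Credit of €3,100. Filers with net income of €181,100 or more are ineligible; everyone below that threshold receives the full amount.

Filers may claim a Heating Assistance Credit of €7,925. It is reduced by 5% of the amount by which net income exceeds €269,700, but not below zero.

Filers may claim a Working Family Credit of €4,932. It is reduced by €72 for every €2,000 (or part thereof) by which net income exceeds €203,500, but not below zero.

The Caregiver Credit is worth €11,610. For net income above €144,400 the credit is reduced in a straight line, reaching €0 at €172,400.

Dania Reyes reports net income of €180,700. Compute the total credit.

Apprenticeship Credit: €180,700 is below the €181,100 cutoff, so the full €3,100 applies.
Heating Assistance Credit: €180,700 is at or below the €269,700 threshold, so the full €7,925 applies.
Working Family Credit: €180,700 is at or below the €203,500 threshold, so the full €4,932 applies.
Caregiver Credit: €180,700 is at or above €172,400, so the credit is €0.
Total: €3,100 + €7,925 + €4,932 + €0 = €15,957.

€15,957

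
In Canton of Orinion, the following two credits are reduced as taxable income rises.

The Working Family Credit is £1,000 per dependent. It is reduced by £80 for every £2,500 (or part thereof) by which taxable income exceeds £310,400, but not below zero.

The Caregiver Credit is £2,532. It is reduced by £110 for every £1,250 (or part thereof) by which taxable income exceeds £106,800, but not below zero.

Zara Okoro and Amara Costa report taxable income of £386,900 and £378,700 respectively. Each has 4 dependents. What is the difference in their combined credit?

£240

Zara (£386,900): Working Family Credit: base = 4 × £1,000 = £4,000. income exceeds £310,400 by £76,500, which is 31 full-or-partial £2,500 increments; reduction = 31 × £80 = £2,480, leaving £1,520. Caregiver Credit: income exceeds £106,800 by £280,100 → 225 increments × £110 = £24,750 ≥ base, so the credit is £0. total £1,520 + £0 = £1,520
Amara (£378,700): Working Family Credit: base = 4 × £1,000 = £4,000. income exceeds £310,400 by £68,300, which is 28 full-or-partial £2,500 increments; reduction = 28 × £80 = £2,240, leaving £1,760. Caregiver Credit: income exceeds £106,800 by £271,900 → 218 increments × £110 = £23,980 ≥ base, so the credit is £0. total £1,760 + £0 = £1,760
Difference: |£1,520 − £1,760| = £240.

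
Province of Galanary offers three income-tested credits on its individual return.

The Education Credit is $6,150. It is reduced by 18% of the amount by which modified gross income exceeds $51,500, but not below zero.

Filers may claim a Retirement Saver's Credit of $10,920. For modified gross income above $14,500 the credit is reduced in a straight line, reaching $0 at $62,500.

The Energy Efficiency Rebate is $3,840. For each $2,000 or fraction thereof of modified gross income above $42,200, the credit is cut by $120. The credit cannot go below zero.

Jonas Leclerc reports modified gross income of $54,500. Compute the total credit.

Education Credit: 18% of the $3,000 excess over $51,500 is $540; credit = $6,150 − $540 = $5,610.
Retirement Saver's Credit: $54,500 is $40,000 into a $48,000 phase-out range, leaving 8,000/48,000 of the credit: $10,920 × 8,000/48,000 = $1,820.
Energy Efficiency Rebate: income exceeds $42,200 by $12,300, which is 7 full-or-partial $2,000 increments; reduction = 7 × $120 = $840, leaving $3,000.
Total: $5,610 + $1,820 + $3,000 = $10,430.

$10,430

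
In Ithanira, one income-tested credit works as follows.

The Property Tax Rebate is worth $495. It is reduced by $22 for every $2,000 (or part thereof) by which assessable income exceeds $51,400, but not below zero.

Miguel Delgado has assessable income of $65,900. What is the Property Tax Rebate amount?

$319

Property Tax Rebate: income exceeds $51,400 by $14,500, which is 8 full-or-partial $2,000 increments; reduction = 8 × $22 = $176, leaving $319.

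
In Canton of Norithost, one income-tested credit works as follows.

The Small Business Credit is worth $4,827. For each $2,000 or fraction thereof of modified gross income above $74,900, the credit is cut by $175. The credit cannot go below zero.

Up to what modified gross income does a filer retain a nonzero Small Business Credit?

After 27 increments the reduction is 27 × $175 = $4,725, leaving $102; one more increment wipes it out. Increment 27 ends at excess 27 × $2,000 = $54,000, so the highest qualifying income is $74,900 + $54,000 = $128,900.

$128,900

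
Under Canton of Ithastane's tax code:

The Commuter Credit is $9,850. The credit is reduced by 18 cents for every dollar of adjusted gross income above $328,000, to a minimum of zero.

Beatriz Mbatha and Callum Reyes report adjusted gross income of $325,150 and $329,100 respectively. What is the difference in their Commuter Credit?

$198

Beatriz ($325,150): Commuter Credit: $325,150 is at or below the $328,000 threshold, so the full $9,850 applies.
Callum ($329,100): Commuter Credit: 18% of the $1,100 excess over $328,000 is $198; credit = $9,850 − $198 = $9,652.
Difference: |$9,850 − $9,652| = $198.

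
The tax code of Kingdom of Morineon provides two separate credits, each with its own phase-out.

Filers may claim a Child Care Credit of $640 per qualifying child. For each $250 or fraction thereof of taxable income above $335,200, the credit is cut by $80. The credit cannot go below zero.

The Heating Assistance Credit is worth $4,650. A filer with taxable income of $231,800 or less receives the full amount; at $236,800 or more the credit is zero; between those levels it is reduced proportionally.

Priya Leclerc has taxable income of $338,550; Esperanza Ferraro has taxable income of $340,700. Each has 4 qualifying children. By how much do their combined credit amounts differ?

$640

Priya ($338,550): Child Care Credit: base = 4 × $640 = $2,560. income exceeds $335,200 by $3,350, which is 14 full-or-partial $250 increments; reduction = 14 × $80 = $1,120, leaving $1,440. Heating Assistance Credit: $338,550 is at or above $236,800, so the credit is $0. total $1,440 + $0 = $1,440
Esperanza ($340,700): Child Care Credit: base = 4 × $640 = $2,560. income exceeds $335,200 by $5,500, which is 22 full-or-partial $250 increments; reduction = 22 × $80 = $1,760, leaving $800. Heating Assistance Credit: $340,700 is at or above $236,800, so the credit is $0. total $800 + $0 = $800
Difference: |$1,440 − $800| = $640.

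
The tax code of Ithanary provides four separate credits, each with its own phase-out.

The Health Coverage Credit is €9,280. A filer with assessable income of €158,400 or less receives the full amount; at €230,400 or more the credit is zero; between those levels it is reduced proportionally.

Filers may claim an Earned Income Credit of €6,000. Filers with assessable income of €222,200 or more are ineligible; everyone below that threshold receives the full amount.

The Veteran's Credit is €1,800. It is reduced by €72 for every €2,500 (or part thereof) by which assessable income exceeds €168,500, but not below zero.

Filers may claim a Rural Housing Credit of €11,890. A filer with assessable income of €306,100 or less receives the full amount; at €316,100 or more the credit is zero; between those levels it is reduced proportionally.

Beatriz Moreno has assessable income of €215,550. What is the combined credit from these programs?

Health Coverage Credit: €215,550 is €57,150 into a €72,000 phase-out range, leaving 14,850/72,000 of the credit: €9,280 × 14,850/72,000 = €1,914.
Earned Income Credit: €215,550 is below the €222,200 cutoff, so the full €6,000 applies.
Veteran's Credit: income exceeds €168,500 by €47,050, which is 19 full-or-partial €2,500 increments; reduction = 19 × €72 = €1,368, leaving €432.
Rural Housing Credit: €215,550 is at or below the €306,100 threshold, so the full €11,890 applies.
Total: €1,914 + €6,000 + €432 + €11,890 = €20,236.

€20,236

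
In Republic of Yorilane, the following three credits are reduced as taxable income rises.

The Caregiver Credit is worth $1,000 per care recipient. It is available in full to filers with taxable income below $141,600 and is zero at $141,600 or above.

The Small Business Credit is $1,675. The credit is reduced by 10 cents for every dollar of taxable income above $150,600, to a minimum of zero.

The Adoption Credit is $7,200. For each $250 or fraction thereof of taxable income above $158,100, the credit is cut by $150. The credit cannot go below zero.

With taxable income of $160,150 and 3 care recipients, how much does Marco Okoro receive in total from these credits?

Caregiver Credit: base = 3 × $1,000 = $3,000. $160,150 meets or exceeds the $141,600 cutoff, so the credit is $0.
Small Business Credit: 10% of the $9,550 excess over $150,600 is $955; credit = $1,675 − $955 = $720.
Adoption Credit: income exceeds $158,100 by $2,050, which is 9 full-or-partial $250 increments; reduction = 9 × $150 = $1,350, leaving $5,850.
Total: $0 + $720 + $5,850 = $6,570.

$6,570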